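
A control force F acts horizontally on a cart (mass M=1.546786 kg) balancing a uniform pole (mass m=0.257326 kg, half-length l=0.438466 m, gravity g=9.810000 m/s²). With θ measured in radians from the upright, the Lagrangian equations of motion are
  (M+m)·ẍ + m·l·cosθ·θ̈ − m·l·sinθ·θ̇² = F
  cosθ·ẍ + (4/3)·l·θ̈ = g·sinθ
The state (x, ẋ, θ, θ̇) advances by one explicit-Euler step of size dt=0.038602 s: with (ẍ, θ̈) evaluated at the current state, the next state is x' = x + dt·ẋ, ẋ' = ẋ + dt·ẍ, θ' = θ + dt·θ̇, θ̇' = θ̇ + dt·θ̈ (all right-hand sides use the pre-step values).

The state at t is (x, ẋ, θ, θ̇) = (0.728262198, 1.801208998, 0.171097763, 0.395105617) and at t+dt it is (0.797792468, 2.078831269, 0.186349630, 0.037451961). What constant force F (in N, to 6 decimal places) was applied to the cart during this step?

ẍ = (ẋ'−ẋ)/dt = (2.078831269−1.801208998)/0.038602 = 7.191914
θ̈ = (θ̇'−θ̇)/dt = (0.037451961−0.395105617)/0.038602 = -9.265159
sinθ=0.170264, cosθ=0.985398
F = (M+m)·ẍ + m·l·cosθ·θ̈ − m·l·sinθ·θ̇² = 12.975019 + -1.030112 − 0.002999 = 11.941908

F = 11.941908 N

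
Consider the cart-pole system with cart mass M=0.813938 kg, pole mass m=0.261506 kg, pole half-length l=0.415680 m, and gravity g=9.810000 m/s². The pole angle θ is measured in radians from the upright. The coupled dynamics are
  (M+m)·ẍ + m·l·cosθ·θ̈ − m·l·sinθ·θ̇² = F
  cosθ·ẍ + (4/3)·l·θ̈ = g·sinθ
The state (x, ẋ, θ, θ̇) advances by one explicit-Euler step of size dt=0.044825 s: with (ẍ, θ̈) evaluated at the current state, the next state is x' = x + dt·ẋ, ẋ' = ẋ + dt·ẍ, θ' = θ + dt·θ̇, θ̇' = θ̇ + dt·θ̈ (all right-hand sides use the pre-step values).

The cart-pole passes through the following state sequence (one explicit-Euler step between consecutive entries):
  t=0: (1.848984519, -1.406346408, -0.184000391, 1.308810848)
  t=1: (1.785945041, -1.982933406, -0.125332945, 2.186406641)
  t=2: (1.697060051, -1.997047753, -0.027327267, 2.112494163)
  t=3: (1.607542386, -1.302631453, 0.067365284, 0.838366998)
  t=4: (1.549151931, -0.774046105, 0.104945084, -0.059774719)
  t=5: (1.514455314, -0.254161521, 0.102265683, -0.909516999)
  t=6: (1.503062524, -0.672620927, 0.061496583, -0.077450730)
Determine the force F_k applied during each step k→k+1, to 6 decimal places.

step 0→1:
  ẍ = (ẋ'−ẋ)/dt = (-1.982933406−-1.406346408)/0.044825 = -12.863067
  θ̈ = (θ̇'−θ̇)/dt = (2.186406641−1.308810848)/0.044825 = 19.578266
  sinθ=-0.182964, cosθ=0.983120
  F = (M+m)·ẍ + m·l·cosθ·θ̈ − m·l·sinθ·θ̇² = -13.833509 + 2.092288 − -0.034069 = -11.707152
step 1→2:
  ẍ = (ẋ'−ẋ)/dt = (-1.997047753−-1.982933406)/0.044825 = -0.314877
  θ̈ = (θ̇'−θ̇)/dt = (2.112494163−2.186406641)/0.044825 = -1.648912
  sinθ=-0.125005, cosθ=0.992156
  F = (M+m)·ẍ + m·l·cosθ·θ̈ − m·l·sinθ·θ̇² = -0.338632 + -0.177835 − -0.064958 = -0.451510
step 2→3:
  ẍ = (ẋ'−ẋ)/dt = (-1.302631453−-1.997047753)/0.044825 = 15.491719
  θ̈ = (θ̇'−θ̇)/dt = (0.838366998−2.112494163)/0.044825 = -28.424477
  sinθ=-0.027324, cosθ=0.999627
  F = (M+m)·ẍ + m·l·cosθ·θ̈ − m·l·sinθ·θ̇² = 16.660476 + -3.088667 − -0.013255 = 13.585064
step 3→4:
  ẍ = (ẋ'−ẋ)/dt = (-0.774046105−-1.302631453)/0.044825 = 11.792200
  θ̈ = (θ̇'−θ̇)/dt = (-0.059774719−0.838366998)/0.044825 = -20.036625
  sinθ=0.067314, cosθ=0.997732
  F = (M+m)·ẍ + m·l·cosθ·θ̈ − m·l·sinθ·θ̇² = 12.681850 + -2.173097 − 0.005143 = 10.503610
step 4→5:
  ẍ = (ẋ'−ẋ)/dt = (-0.254161521−-0.774046105)/0.044825 = 11.598094
  θ̈ = (θ̇'−θ̇)/dt = (-0.909516999−-0.059774719)/0.044825 = -18.956883
  sinθ=0.104753, cosθ=0.994498
  F = (M+m)·ẍ + m·l·cosθ·θ̈ − m·l·sinθ·θ̇² = 12.473101 + -2.049329 − 0.000041 = 10.423731
step 5→6:
  ẍ = (ẋ'−ẋ)/dt = (-0.672620927−-0.254161521)/0.044825 = -9.335402
  θ̈ = (θ̇'−θ̇)/dt = (-0.077450730−-0.909516999)/0.044825 = 18.562549
  sinθ=0.102088, cosθ=0.994775
  F = (M+m)·ẍ + m·l·cosθ·θ̈ − m·l·sinθ·θ̇² = -10.039702 + 2.007259 − 0.009180 = -8.041623

F_0 = -11.707152 N
F_1 = -0.451510 N
F_2 = 13.585064 N
F_3 = 10.503610 N
F_4 = 10.423731 N
F_5 = -8.041623 N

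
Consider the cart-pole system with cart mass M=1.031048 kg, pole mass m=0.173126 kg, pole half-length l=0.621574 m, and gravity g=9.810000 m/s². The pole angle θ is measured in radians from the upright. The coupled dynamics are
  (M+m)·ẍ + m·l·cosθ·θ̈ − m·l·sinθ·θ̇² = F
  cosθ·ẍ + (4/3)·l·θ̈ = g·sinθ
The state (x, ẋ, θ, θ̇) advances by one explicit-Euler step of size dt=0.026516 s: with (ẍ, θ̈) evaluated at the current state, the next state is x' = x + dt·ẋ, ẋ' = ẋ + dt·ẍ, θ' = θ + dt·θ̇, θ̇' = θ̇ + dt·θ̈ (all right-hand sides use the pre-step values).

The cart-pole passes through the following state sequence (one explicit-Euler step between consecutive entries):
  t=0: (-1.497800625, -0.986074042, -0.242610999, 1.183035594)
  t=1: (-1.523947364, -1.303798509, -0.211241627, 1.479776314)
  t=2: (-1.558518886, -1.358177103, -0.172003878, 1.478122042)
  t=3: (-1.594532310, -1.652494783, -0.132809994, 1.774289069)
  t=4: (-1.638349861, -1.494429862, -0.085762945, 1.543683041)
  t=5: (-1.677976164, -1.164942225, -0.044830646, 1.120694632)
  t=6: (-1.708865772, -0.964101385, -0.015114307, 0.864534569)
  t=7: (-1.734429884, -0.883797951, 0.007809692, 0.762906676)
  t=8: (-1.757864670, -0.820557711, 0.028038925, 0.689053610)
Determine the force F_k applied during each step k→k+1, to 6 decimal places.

step 0→1:
  ẍ = (ẋ'−ẋ)/dt = (-1.303798509−-0.986074042)/0.026516 = -11.982368
  θ̈ = (θ̇'−θ̇)/dt = (1.479776314−1.183035594)/0.026516 = 11.191006
  sinθ=-0.240238, cosθ=0.970714
  F = (M+m)·ẍ + m·l·cosθ·θ̈ − m·l·sinθ·θ̇² = -14.428856 + 1.169003 − -0.036182 = -13.223671
step 1→2:
  ẍ = (ẋ'−ẋ)/dt = (-1.358177103−-1.303798509)/0.026516 = -2.050784
  θ̈ = (θ̇'−θ̇)/dt = (1.478122042−1.479776314)/0.026516 = -0.062388
  sinθ=-0.209674, cosθ=0.977771
  F = (M+m)·ẍ + m·l·cosθ·θ̈ − m·l·sinθ·θ̇² = -2.469501 + -0.006564 − -0.049407 = -2.426658
step 2→3:
  ẍ = (ẋ'−ẋ)/dt = (-1.652494783−-1.358177103)/0.026516 = -11.099626
  θ̈ = (θ̇'−θ̇)/dt = (1.774289069−1.478122042)/0.026516 = 11.169370
  sinθ=-0.171157, cosθ=0.985244
  F = (M+m)·ẍ + m·l·cosθ·θ̈ − m·l·sinθ·θ̇² = -13.365881 + 1.184207 − -0.040241 = -12.141433
step 3→4:
  ẍ = (ẋ'−ẋ)/dt = (-1.494429862−-1.652494783)/0.026516 = 5.961115
  θ̈ = (θ̇'−θ̇)/dt = (1.543683041−1.774289069)/0.026516 = -8.696863
  sinθ=-0.132420, cosθ=0.991194
  F = (M+m)·ẍ + m·l·cosθ·θ̈ − m·l·sinθ·θ̇² = 7.178219 + -0.927633 − -0.044860 = 6.295446
step 4→5:
  ẍ = (ẋ'−ẋ)/dt = (-1.164942225−-1.494429862)/0.026516 = 12.425993
  θ̈ = (θ̇'−θ̇)/dt = (1.120694632−1.543683041)/0.026516 = -15.952195
  sinθ=-0.085658, cosθ=0.996325
  F = (M+m)·ẍ + m·l·cosθ·θ̈ − m·l·sinθ·θ̇² = 14.963058 + -1.710316 − -0.021965 = 13.274707
step 5→6:
  ẍ = (ẋ'−ẋ)/dt = (-0.964101385−-1.164942225)/0.026516 = 7.574326
  θ̈ = (θ̇'−θ̇)/dt = (0.864534569−1.120694632)/0.026516 = -9.660585
  sinθ=-0.044816, cosθ=0.998995
  F = (M+m)·ẍ + m·l·cosθ·θ̈ − m·l·sinθ·θ̇² = 9.120807 + -1.038537 − -0.006057 = 8.088327
step 6→7:
  ẍ = (ẋ'−ẋ)/dt = (-0.883797951−-0.964101385)/0.026516 = 3.028490
  θ̈ = (θ̇'−θ̇)/dt = (0.762906676−0.864534569)/0.026516 = -3.832701
  sinθ=-0.015114, cosθ=0.999886
  F = (M+m)·ẍ + m·l·cosθ·θ̈ − m·l·sinθ·θ̇² = 3.646829 + -0.412392 − -0.001216 = 3.235652
step 7→8:
  ẍ = (ẋ'−ẋ)/dt = (-0.820557711−-0.883797951)/0.026516 = 2.384984
  θ̈ = (θ̇'−θ̇)/dt = (0.689053610−0.762906676)/0.026516 = -2.785226
  sinθ=0.007810, cosθ=0.999970
  F = (M+m)·ẍ + m·l·cosθ·θ̈ − m·l·sinθ·θ̇² = 2.871936 + -0.299711 − 0.000489 = 2.571736

F_0 = -13.223671 N
F_1 = -2.426658 N
F_2 = -12.141433 N
F_3 = 6.295446 N
F_4 = 13.274707 N
F_5 = 8.088327 N
F_6 = 3.235652 N
F_7 = 2.571736 N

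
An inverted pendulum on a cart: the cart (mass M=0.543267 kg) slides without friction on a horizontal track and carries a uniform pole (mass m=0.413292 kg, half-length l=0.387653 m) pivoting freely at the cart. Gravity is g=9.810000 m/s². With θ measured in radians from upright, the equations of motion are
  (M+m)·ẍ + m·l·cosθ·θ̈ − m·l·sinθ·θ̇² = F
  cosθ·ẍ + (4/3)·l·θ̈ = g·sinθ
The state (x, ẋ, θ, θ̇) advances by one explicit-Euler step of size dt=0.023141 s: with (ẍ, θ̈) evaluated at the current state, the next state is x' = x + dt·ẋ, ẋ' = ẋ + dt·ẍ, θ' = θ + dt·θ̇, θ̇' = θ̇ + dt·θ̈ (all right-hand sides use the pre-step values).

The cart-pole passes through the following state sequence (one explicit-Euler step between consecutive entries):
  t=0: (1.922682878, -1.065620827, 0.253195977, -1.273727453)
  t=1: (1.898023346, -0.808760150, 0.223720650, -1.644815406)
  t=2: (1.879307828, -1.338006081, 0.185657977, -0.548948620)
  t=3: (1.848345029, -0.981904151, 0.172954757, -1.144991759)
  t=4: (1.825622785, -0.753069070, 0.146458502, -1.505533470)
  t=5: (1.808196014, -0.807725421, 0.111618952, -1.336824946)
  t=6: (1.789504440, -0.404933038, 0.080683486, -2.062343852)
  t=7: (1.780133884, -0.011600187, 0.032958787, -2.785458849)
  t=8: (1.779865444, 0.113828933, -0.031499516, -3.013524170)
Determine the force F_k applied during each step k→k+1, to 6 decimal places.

F_0 = 8.065242 N
F_1 = -14.575114 N
F_2 = 10.655242 N
F_3 = 6.964081 N
F_4 = -1.156749 N
F_5 = 11.626196 N
F_6 = 11.213819 N
F_7 = 3.565665 N

step 0→1:
  ẍ = (ẋ'−ẋ)/dt = (-0.808760150−-1.065620827)/0.023141 = 11.099809
  θ̈ = (θ̇'−θ̇)/dt = (-1.644815406−-1.273727453)/0.023141 = -16.035951
  sinθ=0.250499, cosθ=0.968117
  F = (M+m)·ẍ + m·l·cosθ·θ̈ − m·l·sinθ·θ̇² = 10.617622 + -2.487268 − 0.065112 = 8.065242
step 1→2:
  ẍ = (ẋ'−ẋ)/dt = (-1.338006081−-0.808760150)/0.023141 = -22.870487
  θ̈ = (θ̇'−θ̇)/dt = (-0.548948620−-1.644815406)/0.023141 = 47.356069
  sinθ=0.221859, cosθ=0.975079
  F = (M+m)·ẍ + m·l·cosθ·θ̈ − m·l·sinθ·θ̇² = -21.876970 + 7.398020 − 0.096164 = -14.575114
step 2→3:
  ẍ = (ẋ'−ẋ)/dt = (-0.981904151−-1.338006081)/0.023141 = 15.388355
  θ̈ = (θ̇'−θ̇)/dt = (-1.144991759−-0.548948620)/0.023141 = -25.757017
  sinθ=0.184593, cosθ=0.982815
  F = (M+m)·ẍ + m·l·cosθ·θ̈ − m·l·sinθ·θ̇² = 14.719870 + -4.055716 − 0.008912 = 10.655242
step 3→4:
  ẍ = (ẋ'−ẋ)/dt = (-0.753069070−-0.981904151)/0.023141 = 9.888729
  θ̈ = (θ̇'−θ̇)/dt = (-1.505533470−-1.144991759)/0.023141 = -15.580213
  sinθ=0.172094, cosθ=0.985081
  F = (M+m)·ẍ + m·l·cosθ·θ̈ − m·l·sinθ·θ̇² = 9.459153 + -2.458925 − 0.036147 = 6.964081
step 4→5:
  ẍ = (ẋ'−ẋ)/dt = (-0.807725421−-0.753069070)/0.023141 = -2.361884
  θ̈ = (θ̇'−θ̇)/dt = (-1.336824946−-1.505533470)/0.023141 = 7.290459
  sinθ=0.145935, cosθ=0.989294
  F = (M+m)·ẍ + m·l·cosθ·θ̈ − m·l·sinθ·θ̇² = -2.259281 + 1.155528 − 0.052996 = -1.156749
step 5→6:
  ẍ = (ẋ'−ẋ)/dt = (-0.404933038−-0.807725421)/0.023141 = 17.406006
  θ̈ = (θ̇'−θ̇)/dt = (-2.062343852−-1.336824946)/0.023141 = -31.352098
  sinθ=0.111387, cosθ=0.993777
  F = (M+m)·ẍ + m·l·cosθ·θ̈ − m·l·sinθ·θ̇² = 16.649872 + -4.991783 − 0.031892 = 11.626196
step 6→7:
  ẍ = (ẋ'−ẋ)/dt = (-0.011600187−-0.404933038)/0.023141 = 16.997228
  θ̈ = (θ̇'−θ̇)/dt = (-2.785458849−-2.062343852)/0.023141 = -31.248217
  sinθ=0.080596, cosθ=0.996747
  F = (M+m)·ẍ + m·l·cosθ·θ̈ − m·l·sinθ·θ̇² = 16.258851 + -4.990112 − 0.054921 = 11.213819
step 7→8:
  ẍ = (ẋ'−ẋ)/dt = (0.113828933−-0.011600187)/0.023141 = 5.420212
  θ̈ = (θ̇'−θ̇)/dt = (-3.013524170−-2.785458849)/0.023141 = -9.855465
  sinθ=0.032953, cosθ=0.999457
  F = (M+m)·ẍ + m·l·cosθ·θ̈ − m·l·sinθ·θ̇² = 5.184752 + -1.578125 − 0.040962 = 3.565665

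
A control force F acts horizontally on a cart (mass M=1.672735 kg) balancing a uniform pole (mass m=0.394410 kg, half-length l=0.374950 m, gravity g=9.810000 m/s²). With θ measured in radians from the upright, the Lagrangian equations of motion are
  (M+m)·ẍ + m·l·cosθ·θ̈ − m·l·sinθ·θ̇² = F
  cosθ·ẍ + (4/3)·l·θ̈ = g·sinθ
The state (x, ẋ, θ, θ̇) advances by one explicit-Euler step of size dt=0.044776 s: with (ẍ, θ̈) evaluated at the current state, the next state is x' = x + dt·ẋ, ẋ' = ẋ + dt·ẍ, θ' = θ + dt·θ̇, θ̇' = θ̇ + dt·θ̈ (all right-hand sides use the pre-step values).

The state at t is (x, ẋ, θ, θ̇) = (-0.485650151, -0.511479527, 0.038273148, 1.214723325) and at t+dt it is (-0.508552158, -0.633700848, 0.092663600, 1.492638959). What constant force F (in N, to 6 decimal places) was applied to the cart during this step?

F = -4.733649 N

ẍ = (ẋ'−ẋ)/dt = (-0.633700848−-0.511479527)/0.044776 = -2.729617
θ̈ = (θ̇'−θ̇)/dt = (1.492638959−1.214723325)/0.044776 = 6.206799
sinθ=0.038264, cosθ=0.999268
F = (M+m)·ẍ + m·l·cosθ·θ̈ − m·l·sinθ·θ̇² = -5.642514 + 0.917214 − 0.008350 = -4.733649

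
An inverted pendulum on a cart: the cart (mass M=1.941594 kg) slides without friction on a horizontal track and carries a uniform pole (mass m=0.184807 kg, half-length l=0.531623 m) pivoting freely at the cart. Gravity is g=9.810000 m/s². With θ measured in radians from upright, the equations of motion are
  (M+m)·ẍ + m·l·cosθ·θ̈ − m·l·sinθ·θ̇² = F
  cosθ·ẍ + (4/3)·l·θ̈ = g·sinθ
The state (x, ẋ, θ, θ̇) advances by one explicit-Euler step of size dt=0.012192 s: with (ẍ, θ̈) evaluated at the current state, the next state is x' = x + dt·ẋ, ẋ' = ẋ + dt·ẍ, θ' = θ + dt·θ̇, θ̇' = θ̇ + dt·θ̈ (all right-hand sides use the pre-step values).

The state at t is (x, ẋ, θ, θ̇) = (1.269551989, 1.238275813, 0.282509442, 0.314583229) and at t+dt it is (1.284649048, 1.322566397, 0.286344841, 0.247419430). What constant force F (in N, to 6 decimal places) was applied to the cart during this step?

ẍ = (ẋ'−ẋ)/dt = (1.322566397−1.238275813)/0.012192 = 6.913598
θ̈ = (θ̇'−θ̇)/dt = (0.247419430−0.314583229)/0.012192 = -5.508842
sinθ=0.278766, cosθ=0.960359
F = (M+m)·ẍ + m·l·cosθ·θ̈ − m·l·sinθ·θ̇² = 14.701081 + -0.519776 − 0.002710 = 14.178595

F = 14.178595 N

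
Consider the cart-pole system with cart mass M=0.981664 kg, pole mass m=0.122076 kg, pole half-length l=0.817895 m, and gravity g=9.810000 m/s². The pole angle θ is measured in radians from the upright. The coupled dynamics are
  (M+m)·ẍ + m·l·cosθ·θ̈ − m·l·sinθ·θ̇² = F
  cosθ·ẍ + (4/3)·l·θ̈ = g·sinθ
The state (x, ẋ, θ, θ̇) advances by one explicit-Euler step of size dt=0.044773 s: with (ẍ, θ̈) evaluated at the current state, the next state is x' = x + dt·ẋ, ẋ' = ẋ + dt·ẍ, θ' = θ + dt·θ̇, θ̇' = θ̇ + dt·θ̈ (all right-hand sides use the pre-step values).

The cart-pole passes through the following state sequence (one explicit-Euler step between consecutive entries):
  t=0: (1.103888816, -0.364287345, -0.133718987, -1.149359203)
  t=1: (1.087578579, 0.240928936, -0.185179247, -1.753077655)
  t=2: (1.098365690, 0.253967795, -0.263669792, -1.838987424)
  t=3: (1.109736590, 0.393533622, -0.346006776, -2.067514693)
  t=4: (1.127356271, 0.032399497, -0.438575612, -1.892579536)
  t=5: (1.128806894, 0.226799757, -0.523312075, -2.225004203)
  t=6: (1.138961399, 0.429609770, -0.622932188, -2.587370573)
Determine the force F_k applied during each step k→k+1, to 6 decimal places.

step 0→1:
  ẍ = (ẋ'−ẋ)/dt = (0.240928936−-0.364287345)/0.044773 = 13.517439
  θ̈ = (θ̇'−θ̇)/dt = (-1.753077655−-1.149359203)/0.044773 = -13.483985
  sinθ=-0.133321, cosθ=0.991073
  F = (M+m)·ẍ + m·l·cosθ·θ̈ − m·l·sinθ·θ̇² = 14.919738 + -1.334295 − -0.017585 = 13.603028
step 1→2:
  ẍ = (ẋ'−ẋ)/dt = (0.253967795−0.240928936)/0.044773 = 0.291221
  θ̈ = (θ̇'−θ̇)/dt = (-1.838987424−-1.753077655)/0.044773 = -1.918785
  sinθ=-0.184123, cosθ=0.982903
  F = (M+m)·ẍ + m·l·cosθ·θ̈ − m·l·sinθ·θ̇² = 0.321433 + -0.188306 − -0.056499 = 0.189625
step 2→3:
  ẍ = (ẋ'−ẋ)/dt = (0.393533622−0.253967795)/0.044773 = 3.117187
  θ̈ = (θ̇'−θ̇)/dt = (-2.067514693−-1.838987424)/0.044773 = -5.104131
  sinθ=-0.260625, cosθ=0.965440
  F = (M+m)·ẍ + m·l·cosθ·θ̈ − m·l·sinθ·θ̇² = 3.440564 + -0.492011 − -0.088004 = 3.036557
step 3→4:
  ẍ = (ẋ'−ẋ)/dt = (0.032399497−0.393533622)/0.044773 = -8.065891
  θ̈ = (θ̇'−θ̇)/dt = (-1.892579536−-2.067514693)/0.044773 = 3.907157
  sinθ=-0.339144, cosθ=0.940734
  F = (M+m)·ẍ + m·l·cosθ·θ̈ − m·l·sinθ·θ̇² = -8.902646 + 0.366991 − -0.144747 = -8.390908
step 4→5:
  ẍ = (ẋ'−ẋ)/dt = (0.226799757−0.032399497)/0.044773 = 4.341908
  θ̈ = (θ̇'−θ̇)/dt = (-2.225004203−-1.892579536)/0.044773 = -7.424668
  sinθ=-0.424650, cosθ=0.905357
  F = (M+m)·ẍ + m·l·cosθ·θ̈ − m·l·sinθ·θ̇² = 4.792338 + -0.671158 − -0.151868 = 4.273048
step 5→6:
  ẍ = (ẋ'−ẋ)/dt = (0.429609770−0.226799757)/0.044773 = 4.529739
  θ̈ = (θ̇'−θ̇)/dt = (-2.587370573−-2.225004203)/0.044773 = -8.093413
  sinθ=-0.499752, cosθ=0.866169
  F = (M+m)·ẍ + m·l·cosθ·θ̈ − m·l·sinθ·θ̇² = 4.999654 + -0.699942 − -0.247027 = 4.546739

F_0 = 13.603028 N
F_1 = 0.189625 N
F_2 = 3.036557 N
F_3 = -8.390908 N
F_4 = 4.273048 N
F_5 = 4.546739 N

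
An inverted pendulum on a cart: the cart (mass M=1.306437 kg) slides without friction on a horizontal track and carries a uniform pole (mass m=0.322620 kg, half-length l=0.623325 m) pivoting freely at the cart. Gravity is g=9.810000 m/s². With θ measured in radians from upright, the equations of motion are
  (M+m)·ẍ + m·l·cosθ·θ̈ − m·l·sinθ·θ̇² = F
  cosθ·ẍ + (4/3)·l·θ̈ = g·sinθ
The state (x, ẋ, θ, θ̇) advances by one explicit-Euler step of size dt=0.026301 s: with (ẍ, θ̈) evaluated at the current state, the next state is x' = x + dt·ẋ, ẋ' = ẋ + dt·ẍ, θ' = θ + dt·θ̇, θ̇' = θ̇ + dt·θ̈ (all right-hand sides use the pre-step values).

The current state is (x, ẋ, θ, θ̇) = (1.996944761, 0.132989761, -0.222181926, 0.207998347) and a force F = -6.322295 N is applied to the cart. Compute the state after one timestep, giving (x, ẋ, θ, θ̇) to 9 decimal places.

(2.000442525, 0.023674807, -0.216711361, 0.267885941)

sinθ=-0.220358438, cosθ=0.975418966
temp = (F + m·l·θ̇²·sinθ)/(M+m) = (-6.322295 + -0.001917146)/1.629057 = -3.882130672
θ̈ = (g·sinθ − cosθ·temp)/(l·(4/3 − m·cos²θ/(M+m))) = 2.277008261
ẍ = temp − m·l·θ̈·cosθ/(M+m) = -4.156304095
Euler: x'=1.996944761+0.026301·0.132989761=2.000442525, ẋ'=0.132989761+0.026301·-4.156304095=0.023674807
       θ'=-0.222181926+0.026301·0.207998347=-0.216711361, θ̇'=0.207998347+0.026301·2.277008261=0.267885941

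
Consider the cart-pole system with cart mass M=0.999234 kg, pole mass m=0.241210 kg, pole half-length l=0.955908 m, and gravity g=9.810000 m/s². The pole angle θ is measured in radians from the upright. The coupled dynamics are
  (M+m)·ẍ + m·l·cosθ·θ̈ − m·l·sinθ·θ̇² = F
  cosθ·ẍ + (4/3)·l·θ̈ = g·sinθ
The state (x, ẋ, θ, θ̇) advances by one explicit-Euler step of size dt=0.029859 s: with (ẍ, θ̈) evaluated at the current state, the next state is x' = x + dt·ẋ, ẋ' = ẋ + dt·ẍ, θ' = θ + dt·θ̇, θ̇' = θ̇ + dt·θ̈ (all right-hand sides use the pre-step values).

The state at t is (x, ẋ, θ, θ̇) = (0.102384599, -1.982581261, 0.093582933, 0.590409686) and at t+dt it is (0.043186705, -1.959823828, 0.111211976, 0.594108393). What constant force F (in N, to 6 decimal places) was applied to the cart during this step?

F = 0.966347 N

ẍ = (ẋ'−ẋ)/dt = (-1.959823828−-1.982581261)/0.029859 = 0.762163
θ̈ = (θ̇'−θ̇)/dt = (0.594108393−0.590409686)/0.029859 = 0.123872
sinθ=0.093446, cosθ=0.995624
F = (M+m)·ẍ + m·l·cosθ·θ̈ − m·l·sinθ·θ̇² = 0.945421 + 0.028437 − 0.007511 = 0.966347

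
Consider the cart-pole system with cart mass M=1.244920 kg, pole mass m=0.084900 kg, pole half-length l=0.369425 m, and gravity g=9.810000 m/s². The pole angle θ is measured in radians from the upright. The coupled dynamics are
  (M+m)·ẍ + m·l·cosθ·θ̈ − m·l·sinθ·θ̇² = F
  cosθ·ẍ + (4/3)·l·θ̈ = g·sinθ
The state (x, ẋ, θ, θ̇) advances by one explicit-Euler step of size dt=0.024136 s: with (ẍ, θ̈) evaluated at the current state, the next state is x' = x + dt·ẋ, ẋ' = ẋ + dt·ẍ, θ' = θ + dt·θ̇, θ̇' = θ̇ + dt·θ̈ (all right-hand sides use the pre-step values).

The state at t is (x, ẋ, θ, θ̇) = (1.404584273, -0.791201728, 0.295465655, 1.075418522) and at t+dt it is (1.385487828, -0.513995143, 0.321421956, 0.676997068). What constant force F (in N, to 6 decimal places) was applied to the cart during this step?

ẍ = (ẋ'−ẋ)/dt = (-0.513995143−-0.791201728)/0.024136 = 11.485192
θ̈ = (θ̇'−θ̇)/dt = (0.676997068−1.075418522)/0.024136 = -16.507352
sinθ=0.291185, cosθ=0.956667
F = (M+m)·ẍ + m·l·cosθ·θ̈ − m·l·sinθ·θ̇² = 15.273238 + -0.495304 − 0.010562 = 14.767371

F = 14.767371 N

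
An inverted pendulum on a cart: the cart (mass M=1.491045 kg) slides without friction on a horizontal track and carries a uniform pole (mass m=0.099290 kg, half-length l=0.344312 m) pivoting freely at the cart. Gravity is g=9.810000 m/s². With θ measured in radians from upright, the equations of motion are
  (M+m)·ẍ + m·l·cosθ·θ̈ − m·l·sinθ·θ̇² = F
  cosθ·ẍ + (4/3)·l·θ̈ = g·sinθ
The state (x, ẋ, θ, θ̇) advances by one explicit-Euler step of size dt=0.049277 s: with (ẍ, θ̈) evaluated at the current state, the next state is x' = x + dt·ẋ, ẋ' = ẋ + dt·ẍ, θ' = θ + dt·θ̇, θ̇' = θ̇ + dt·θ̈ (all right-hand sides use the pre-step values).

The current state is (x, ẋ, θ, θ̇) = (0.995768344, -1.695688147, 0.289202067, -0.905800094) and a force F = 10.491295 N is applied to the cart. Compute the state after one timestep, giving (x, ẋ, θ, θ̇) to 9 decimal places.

sinθ=0.285187520, cosθ=0.958471741
temp = (F + m·l·θ̇²·sinθ)/(M+m) = (10.491295 + 0.007999317)/1.590335 = 6.601938785
θ̈ = (g·sinθ − cosθ·temp)/(l·(4/3 − m·cos²θ/(M+m))) = -8.035067859
ẍ = temp − m·l·θ̈·cosθ/(M+m) = 6.767492112
Euler: x'=0.995768344+0.049277·-1.695688147=0.912209919, ẋ'=-1.695688147+0.049277·6.767492112=-1.362206438
       θ'=0.289202067+0.049277·-0.905800094=0.244566956, θ̇'=-0.905800094+0.049277·-8.035067859=-1.301744133

(0.912209919, -1.362206438, 0.244566956, -1.301744133)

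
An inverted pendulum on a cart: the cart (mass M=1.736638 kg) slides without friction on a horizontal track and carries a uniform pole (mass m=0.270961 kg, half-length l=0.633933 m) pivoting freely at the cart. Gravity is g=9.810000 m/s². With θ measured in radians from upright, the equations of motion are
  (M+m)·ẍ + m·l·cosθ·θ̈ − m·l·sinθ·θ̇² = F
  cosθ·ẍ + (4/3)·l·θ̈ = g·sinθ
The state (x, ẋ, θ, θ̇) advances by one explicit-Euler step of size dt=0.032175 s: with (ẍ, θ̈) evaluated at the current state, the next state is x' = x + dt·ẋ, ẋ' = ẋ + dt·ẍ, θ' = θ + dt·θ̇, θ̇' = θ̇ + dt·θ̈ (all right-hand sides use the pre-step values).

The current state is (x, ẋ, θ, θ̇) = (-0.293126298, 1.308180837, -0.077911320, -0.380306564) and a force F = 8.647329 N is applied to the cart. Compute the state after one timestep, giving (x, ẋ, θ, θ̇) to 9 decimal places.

sinθ=-0.077832521, cosθ=0.996966448
temp = (F + m·l·θ̇²·sinθ)/(M+m) = (8.647329 + -0.001933655)/2.007599 = 4.306335750
θ̈ = (g·sinθ − cosθ·temp)/(l·(4/3 − m·cos²θ/(M+m))) = -6.651929788
ẍ = temp − m·l·θ̈·cosθ/(M+m) = 4.873751485
Euler: x'=-0.293126298+0.032175·1.308180837=-0.251035580, ẋ'=1.308180837+0.032175·4.873751485=1.464993791
       θ'=-0.077911320+0.032175·-0.380306564=-0.090147684, θ̇'=-0.380306564+0.032175·-6.651929788=-0.594332405

(-0.251035580, 1.464993791, -0.090147684, -0.594332405)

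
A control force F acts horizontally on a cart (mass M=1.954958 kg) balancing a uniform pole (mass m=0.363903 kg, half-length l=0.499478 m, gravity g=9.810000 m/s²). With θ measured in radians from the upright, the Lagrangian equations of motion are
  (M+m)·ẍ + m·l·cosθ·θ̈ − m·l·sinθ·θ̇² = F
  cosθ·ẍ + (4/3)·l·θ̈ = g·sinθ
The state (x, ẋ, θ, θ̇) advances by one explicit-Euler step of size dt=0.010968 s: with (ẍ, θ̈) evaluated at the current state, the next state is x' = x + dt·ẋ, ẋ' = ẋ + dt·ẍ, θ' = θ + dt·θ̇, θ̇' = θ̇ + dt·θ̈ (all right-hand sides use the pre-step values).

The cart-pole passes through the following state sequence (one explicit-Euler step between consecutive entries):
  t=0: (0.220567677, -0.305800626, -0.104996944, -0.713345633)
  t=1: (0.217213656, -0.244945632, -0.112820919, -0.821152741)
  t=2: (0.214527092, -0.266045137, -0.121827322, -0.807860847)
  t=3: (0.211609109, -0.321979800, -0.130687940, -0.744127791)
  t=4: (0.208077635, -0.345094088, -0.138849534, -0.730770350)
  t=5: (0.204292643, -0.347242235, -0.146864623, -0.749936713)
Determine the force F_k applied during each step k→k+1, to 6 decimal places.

F_0 = 11.098953 N
F_1 = -4.228199 N
F_2 = -10.762968 N
F_3 = -4.654249 N
F_4 = -0.755296 N

step 0→1:
  ẍ = (ẋ'−ẋ)/dt = (-0.244945632−-0.305800626)/0.010968 = 5.548413
  θ̈ = (θ̇'−θ̇)/dt = (-0.821152741−-0.713345633)/0.010968 = -9.829240
  sinθ=-0.104804, cosθ=0.994493
  F = (M+m)·ẍ + m·l·cosθ·θ̈ − m·l·sinθ·θ̇² = 12.865998 + -1.776739 − -0.009693 = 11.098953
step 1→2:
  ẍ = (ẋ'−ẋ)/dt = (-0.266045137−-0.244945632)/0.010968 = -1.923733
  θ̈ = (θ̇'−θ̇)/dt = (-0.807860847−-0.821152741)/0.010968 = 1.211879
  sinθ=-0.112582, cosθ=0.993642
  F = (M+m)·ẍ + m·l·cosθ·θ̈ − m·l·sinθ·θ̇² = -4.460870 + 0.218873 − -0.013798 = -4.228199
step 2→3:
  ẍ = (ẋ'−ẋ)/dt = (-0.321979800−-0.266045137)/0.010968 = -5.099805
  θ̈ = (θ̇'−θ̇)/dt = (-0.744127791−-0.807860847)/0.010968 = 5.810818
  sinθ=-0.121526, cosθ=0.992588
  F = (M+m)·ẍ + m·l·cosθ·θ̈ − m·l·sinθ·θ̇² = -11.825739 + 1.048355 − -0.014416 = -10.762968
step 3→4:
  ẍ = (ẋ'−ẋ)/dt = (-0.345094088−-0.321979800)/0.010968 = -2.107430
  θ̈ = (θ̇'−θ̇)/dt = (-0.730770350−-0.744127791)/0.010968 = 1.217856
  sinθ=-0.130316, cosθ=0.991472
  F = (M+m)·ẍ + m·l·cosθ·θ̈ − m·l·sinθ·θ̇² = -4.886837 + 0.219472 − -0.013116 = -4.654249
step 4→5:
  ẍ = (ẋ'−ẋ)/dt = (-0.347242235−-0.345094088)/0.010968 = -0.195856
  θ̈ = (θ̇'−θ̇)/dt = (-0.749936713−-0.730770350)/0.010968 = -1.747480
  sinθ=-0.138404, cosθ=0.990376
  F = (M+m)·ẍ + m·l·cosθ·θ̈ − m·l·sinθ·θ̇² = -0.454162 + -0.314568 − -0.013434 = -0.755296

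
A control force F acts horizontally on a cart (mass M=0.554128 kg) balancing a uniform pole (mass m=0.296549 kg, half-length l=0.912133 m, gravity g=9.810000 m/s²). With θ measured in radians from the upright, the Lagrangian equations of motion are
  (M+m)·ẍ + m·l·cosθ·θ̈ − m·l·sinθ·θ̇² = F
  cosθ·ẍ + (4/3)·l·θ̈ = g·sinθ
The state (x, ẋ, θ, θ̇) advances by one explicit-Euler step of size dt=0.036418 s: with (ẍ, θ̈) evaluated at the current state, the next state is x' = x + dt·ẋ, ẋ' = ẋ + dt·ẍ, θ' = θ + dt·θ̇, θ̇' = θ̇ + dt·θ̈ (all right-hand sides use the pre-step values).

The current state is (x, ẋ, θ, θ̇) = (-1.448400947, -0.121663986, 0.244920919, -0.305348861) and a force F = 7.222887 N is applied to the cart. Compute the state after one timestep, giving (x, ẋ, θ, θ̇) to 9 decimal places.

sinθ=0.242479605, cosθ=0.970156504
temp = (F + m·l·θ̇²·sinθ)/(M+m) = (7.222887 + 0.006115366)/0.850677 = 8.497940306
θ̈ = (g·sinθ − cosθ·temp)/(l·(4/3 − m·cos²θ/(M+m))) = -6.397214392
ẍ = temp − m·l·θ̈·cosθ/(M+m) = 10.471374488
Euler: x'=-1.448400947+0.036418·-0.121663986=-1.452831706, ẋ'=-0.121663986+0.036418·10.471374488=0.259682530
       θ'=0.244920919+0.036418·-0.305348861=0.233800724, θ̇'=-0.305348861+0.036418·-6.397214392=-0.538322615

(-1.452831706, 0.259682530, 0.233800724, -0.538322615)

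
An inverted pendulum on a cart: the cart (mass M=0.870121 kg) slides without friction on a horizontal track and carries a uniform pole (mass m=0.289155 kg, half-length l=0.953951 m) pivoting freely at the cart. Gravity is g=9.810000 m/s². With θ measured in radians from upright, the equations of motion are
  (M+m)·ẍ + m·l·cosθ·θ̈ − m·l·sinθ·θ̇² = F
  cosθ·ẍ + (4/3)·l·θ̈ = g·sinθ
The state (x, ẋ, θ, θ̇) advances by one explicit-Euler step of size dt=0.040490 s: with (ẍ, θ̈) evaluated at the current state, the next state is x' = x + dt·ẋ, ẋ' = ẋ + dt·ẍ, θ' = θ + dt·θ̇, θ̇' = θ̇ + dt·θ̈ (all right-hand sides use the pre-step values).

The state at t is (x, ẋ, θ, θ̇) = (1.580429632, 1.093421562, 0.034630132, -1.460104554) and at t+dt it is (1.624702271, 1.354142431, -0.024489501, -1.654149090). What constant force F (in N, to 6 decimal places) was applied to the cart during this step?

F = 6.123239 N

ẍ = (ẋ'−ẋ)/dt = (1.354142431−1.093421562)/0.040490 = 6.439142
θ̈ = (θ̇'−θ̇)/dt = (-1.654149090−-1.460104554)/0.040490 = -4.792406
sinθ=0.034623, cosθ=0.999400
F = (M+m)·ẍ + m·l·cosθ·θ̈ − m·l·sinθ·θ̇² = 7.464743 + -1.321143 − 0.020361 = 6.123239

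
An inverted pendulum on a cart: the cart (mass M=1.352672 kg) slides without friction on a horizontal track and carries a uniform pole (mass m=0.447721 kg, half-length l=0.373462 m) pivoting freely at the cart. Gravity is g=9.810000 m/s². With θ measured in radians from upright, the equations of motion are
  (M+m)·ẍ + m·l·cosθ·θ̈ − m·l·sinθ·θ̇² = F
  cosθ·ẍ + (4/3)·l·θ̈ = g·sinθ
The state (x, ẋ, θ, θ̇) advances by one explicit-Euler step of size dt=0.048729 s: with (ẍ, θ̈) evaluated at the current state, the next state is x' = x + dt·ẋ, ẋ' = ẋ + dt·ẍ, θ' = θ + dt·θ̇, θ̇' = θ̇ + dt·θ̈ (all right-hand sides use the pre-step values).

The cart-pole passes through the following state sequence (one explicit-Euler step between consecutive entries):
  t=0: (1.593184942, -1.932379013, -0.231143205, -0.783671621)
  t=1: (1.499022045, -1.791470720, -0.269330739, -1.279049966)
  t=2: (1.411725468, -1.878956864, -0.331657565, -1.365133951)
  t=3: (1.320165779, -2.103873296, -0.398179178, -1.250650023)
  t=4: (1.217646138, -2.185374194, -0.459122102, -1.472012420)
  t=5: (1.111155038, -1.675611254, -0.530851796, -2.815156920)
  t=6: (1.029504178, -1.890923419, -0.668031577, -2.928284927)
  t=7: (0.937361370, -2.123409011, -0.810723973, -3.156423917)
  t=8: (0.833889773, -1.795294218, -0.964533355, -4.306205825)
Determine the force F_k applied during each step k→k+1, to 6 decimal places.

F_0 = 3.575056 N
F_1 = -3.444305 N
F_2 = -7.837110 N
F_3 = -3.609963 N
F_4 = 14.863266 N
F_5 = -7.619038 N
F_6 = -8.316071 N
F_7 = 10.612064 N

step 0→1:
  ẍ = (ẋ'−ẋ)/dt = (-1.791470720−-1.932379013)/0.048729 = 2.891672
  θ̈ = (θ̇'−θ̇)/dt = (-1.279049966−-0.783671621)/0.048729 = -10.165986
  sinθ=-0.229090, cosθ=0.973405
  F = (M+m)·ẍ + m·l·cosθ·θ̈ − m·l·sinθ·θ̇² = 5.206146 + -1.654615 − -0.023525 = 3.575056
step 1→2:
  ẍ = (ẋ'−ẋ)/dt = (-1.878956864−-1.791470720)/0.048729 = -1.795361
  θ̈ = (θ̇'−θ̇)/dt = (-1.365133951−-1.279049966)/0.048729 = -1.766586
  sinθ=-0.266086, cosθ=0.963949
  F = (M+m)·ẍ + m·l·cosθ·θ̈ − m·l·sinθ·θ̇² = -3.232355 + -0.284736 − -0.072787 = -3.444305
step 2→3:
  ẍ = (ẋ'−ẋ)/dt = (-2.103873296−-1.878956864)/0.048729 = -4.615659
  θ̈ = (θ̇'−θ̇)/dt = (-1.250650023−-1.365133951)/0.048729 = 2.349400
  sinθ=-0.325611, cosθ=0.945504
  F = (M+m)·ẍ + m·l·cosθ·θ̈ − m·l·sinθ·θ̇² = -8.310000 + 0.371428 − -0.101462 = -7.837110
step 3→4:
  ẍ = (ẋ'−ẋ)/dt = (-2.185374194−-2.103873296)/0.048729 = -1.672534
  θ̈ = (θ̇'−θ̇)/dt = (-1.472012420−-1.250650023)/0.048729 = -4.542724
  sinθ=-0.387741, cosθ=0.921769
  F = (M+m)·ẍ + m·l·cosθ·θ̈ − m·l·sinθ·θ̇² = -3.011218 + -0.700152 − -0.101407 = -3.609963
step 4→5:
  ẍ = (ẋ'−ẋ)/dt = (-1.675611254−-2.185374194)/0.048729 = 10.461182
  θ̈ = (θ̇'−θ̇)/dt = (-2.815156920−-1.472012420)/0.048729 = -27.563556
  sinθ=-0.443161, cosθ=0.896442
  F = (M+m)·ẍ + m·l·cosθ·θ̈ − m·l·sinθ·θ̇² = 18.834239 + -4.131533 − -0.160560 = 14.863266
step 5→6:
  ẍ = (ẋ'−ẋ)/dt = (-1.890923419−-1.675611254)/0.048729 = -4.418563
  θ̈ = (θ̇'−θ̇)/dt = (-2.928284927−-2.815156920)/0.048729 = -2.321575
  sinθ=-0.506268, cosθ=0.862376
  F = (M+m)·ẍ + m·l·cosθ·θ̈ − m·l·sinθ·θ̇² = -7.955150 + -0.334760 − -0.670872 = -7.619038
step 6→7:
  ẍ = (ẋ'−ẋ)/dt = (-2.123409011−-1.890923419)/0.048729 = -4.770990
  θ̈ = (θ̇'−θ̇)/dt = (-3.156423917−-2.928284927)/0.048729 = -4.681791
  sinθ=-0.619442, cosθ=0.785043
  F = (M+m)·ẍ + m·l·cosθ·θ̈ − m·l·sinθ·θ̇² = -8.589658 + -0.614553 − -0.888139 = -8.316071
step 7→8:
  ẍ = (ẋ'−ẋ)/dt = (-1.795294218−-2.123409011)/0.048729 = 6.733460
  θ̈ = (θ̇'−θ̇)/dt = (-4.306205825−-3.156423917)/0.048729 = -23.595434
  sinθ=-0.724786, cosθ=0.688974
  F = (M+m)·ẍ + m·l·cosθ·θ̈ − m·l·sinθ·θ̇² = 12.122875 + -2.718220 − -1.207409 = 10.612064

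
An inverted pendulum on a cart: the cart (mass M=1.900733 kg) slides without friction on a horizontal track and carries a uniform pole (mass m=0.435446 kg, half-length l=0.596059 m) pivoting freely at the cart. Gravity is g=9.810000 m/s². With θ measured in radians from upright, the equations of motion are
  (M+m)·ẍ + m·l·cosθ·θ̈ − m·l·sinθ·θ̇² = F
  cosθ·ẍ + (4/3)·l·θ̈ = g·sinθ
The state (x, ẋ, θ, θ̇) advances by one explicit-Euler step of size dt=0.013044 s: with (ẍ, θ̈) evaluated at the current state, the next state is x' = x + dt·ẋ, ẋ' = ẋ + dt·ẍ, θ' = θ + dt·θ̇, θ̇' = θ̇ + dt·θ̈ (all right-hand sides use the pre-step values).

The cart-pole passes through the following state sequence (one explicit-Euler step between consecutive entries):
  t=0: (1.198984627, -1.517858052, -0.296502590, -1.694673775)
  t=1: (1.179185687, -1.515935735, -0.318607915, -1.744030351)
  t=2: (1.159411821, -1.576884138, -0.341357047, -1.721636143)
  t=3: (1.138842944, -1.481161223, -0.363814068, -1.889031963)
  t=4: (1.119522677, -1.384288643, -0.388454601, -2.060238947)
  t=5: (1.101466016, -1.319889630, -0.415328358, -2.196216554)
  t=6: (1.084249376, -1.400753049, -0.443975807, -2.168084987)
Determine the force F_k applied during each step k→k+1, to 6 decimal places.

F_0 = -0.377171 N
F_1 = -10.245380 N
F_2 = 14.262825 N
F_3 = 14.495725 N
F_4 = 9.447014 N
F_5 = -13.465318 N

step 0→1:
  ẍ = (ẋ'−ẋ)/dt = (-1.515935735−-1.517858052)/0.013044 = 0.147372
  θ̈ = (θ̇'−θ̇)/dt = (-1.744030351−-1.694673775)/0.013044 = -3.783853
  sinθ=-0.292177, cosθ=0.956364
  F = (M+m)·ẍ + m·l·cosθ·θ̈ − m·l·sinθ·θ̇² = 0.344287 + -0.939250 − -0.217792 = -0.377171
step 1→2:
  ẍ = (ẋ'−ẋ)/dt = (-1.576884138−-1.515935735)/0.013044 = -4.672524
  θ̈ = (θ̇'−θ̇)/dt = (-1.721636143−-1.744030351)/0.013044 = 1.716821
  sinθ=-0.313245, cosθ=0.949672
  F = (M+m)·ẍ + m·l·cosθ·θ̈ − m·l·sinθ·θ̇² = -10.915852 + 0.423177 − -0.247295 = -10.245380
step 2→3:
  ẍ = (ẋ'−ẋ)/dt = (-1.481161223−-1.576884138)/0.013044 = 7.338463
  θ̈ = (θ̇'−θ̇)/dt = (-1.889031963−-1.721636143)/0.013044 = -12.833166
  sinθ=-0.334766, cosθ=0.942301
  F = (M+m)·ẍ + m·l·cosθ·θ̈ − m·l·sinθ·θ̇² = 17.143964 + -3.138681 − -0.257542 = 14.262825
step 3→4:
  ẍ = (ẋ'−ẋ)/dt = (-1.384288643−-1.481161223)/0.013044 = 7.426601
  θ̈ = (θ̇'−θ̇)/dt = (-2.060238947−-1.889031963)/0.013044 = -13.125344
  sinθ=-0.355841, cosθ=0.934546
  F = (M+m)·ẍ + m·l·cosθ·θ̈ − m·l·sinθ·θ̇² = 17.349869 + -3.183722 − -0.329578 = 14.495725
step 4→5:
  ẍ = (ẋ'−ẋ)/dt = (-1.319889630−-1.384288643)/0.013044 = 4.937060
  θ̈ = (θ̇'−θ̇)/dt = (-2.196216554−-2.060238947)/0.013044 = -10.424533
  sinθ=-0.378759, cosθ=0.925495
  F = (M+m)·ẍ + m·l·cosθ·θ̈ − m·l·sinθ·θ̇² = 11.533856 + -2.504116 − -0.417274 = 9.447014
step 5→6:
  ẍ = (ẋ'−ẋ)/dt = (-1.400753049−-1.319889630)/0.013044 = -6.199281
  θ̈ = (θ̇'−θ̇)/dt = (-2.168084987−-2.196216554)/0.013044 = 2.156667
  sinθ=-0.403490, cosθ=0.914984
  F = (M+m)·ẍ + m·l·cosθ·θ̈ − m·l·sinθ·θ̇² = -14.482630 + 0.512177 − -0.505135 = -13.465318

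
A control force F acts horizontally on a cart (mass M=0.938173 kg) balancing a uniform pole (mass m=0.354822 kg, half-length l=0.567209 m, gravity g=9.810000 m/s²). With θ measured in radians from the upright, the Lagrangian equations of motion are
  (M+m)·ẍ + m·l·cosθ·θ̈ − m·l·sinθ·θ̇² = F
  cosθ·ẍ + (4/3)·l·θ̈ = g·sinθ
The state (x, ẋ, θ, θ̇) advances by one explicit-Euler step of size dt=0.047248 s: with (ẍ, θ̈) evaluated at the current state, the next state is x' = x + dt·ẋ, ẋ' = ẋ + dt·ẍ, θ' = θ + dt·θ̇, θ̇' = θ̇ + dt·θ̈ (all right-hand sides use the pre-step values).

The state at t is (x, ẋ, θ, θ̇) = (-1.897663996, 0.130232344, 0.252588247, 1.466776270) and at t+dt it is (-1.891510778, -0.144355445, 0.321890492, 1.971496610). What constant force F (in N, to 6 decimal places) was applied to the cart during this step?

F = -5.540921 N

ẍ = (ẋ'−ẋ)/dt = (-0.144355445−0.130232344)/0.047248 = -5.811628
θ̈ = (θ̇'−θ̇)/dt = (1.971496610−1.466776270)/0.047248 = 10.682364
sinθ=0.249911, cosθ=0.968269
F = (M+m)·ẍ + m·l·cosθ·θ̈ − m·l·sinθ·θ̇² = -7.514406 + 2.081694 − 0.108210 = -5.540921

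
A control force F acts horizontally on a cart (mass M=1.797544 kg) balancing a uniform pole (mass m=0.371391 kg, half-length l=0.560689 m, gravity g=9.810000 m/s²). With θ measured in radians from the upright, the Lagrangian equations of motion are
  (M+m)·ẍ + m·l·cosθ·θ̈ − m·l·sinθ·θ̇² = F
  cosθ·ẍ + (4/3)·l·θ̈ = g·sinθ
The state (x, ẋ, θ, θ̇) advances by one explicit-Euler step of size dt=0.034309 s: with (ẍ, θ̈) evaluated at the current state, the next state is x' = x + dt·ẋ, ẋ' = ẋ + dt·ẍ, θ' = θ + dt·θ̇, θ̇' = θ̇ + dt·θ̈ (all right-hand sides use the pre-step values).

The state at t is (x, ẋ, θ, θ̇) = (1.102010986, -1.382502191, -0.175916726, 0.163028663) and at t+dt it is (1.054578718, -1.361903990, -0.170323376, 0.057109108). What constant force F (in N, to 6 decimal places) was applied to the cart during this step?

ẍ = (ẋ'−ẋ)/dt = (-1.361903990−-1.382502191)/0.034309 = 0.600373
θ̈ = (θ̇'−θ̇)/dt = (0.057109108−0.163028663)/0.034309 = -3.087224
sinθ=-0.175011, cosθ=0.984567
F = (M+m)·ẍ + m·l·cosθ·θ̈ − m·l·sinθ·θ̇² = 1.302170 + -0.632946 − -0.000969 = 0.670193

F = 0.670193 N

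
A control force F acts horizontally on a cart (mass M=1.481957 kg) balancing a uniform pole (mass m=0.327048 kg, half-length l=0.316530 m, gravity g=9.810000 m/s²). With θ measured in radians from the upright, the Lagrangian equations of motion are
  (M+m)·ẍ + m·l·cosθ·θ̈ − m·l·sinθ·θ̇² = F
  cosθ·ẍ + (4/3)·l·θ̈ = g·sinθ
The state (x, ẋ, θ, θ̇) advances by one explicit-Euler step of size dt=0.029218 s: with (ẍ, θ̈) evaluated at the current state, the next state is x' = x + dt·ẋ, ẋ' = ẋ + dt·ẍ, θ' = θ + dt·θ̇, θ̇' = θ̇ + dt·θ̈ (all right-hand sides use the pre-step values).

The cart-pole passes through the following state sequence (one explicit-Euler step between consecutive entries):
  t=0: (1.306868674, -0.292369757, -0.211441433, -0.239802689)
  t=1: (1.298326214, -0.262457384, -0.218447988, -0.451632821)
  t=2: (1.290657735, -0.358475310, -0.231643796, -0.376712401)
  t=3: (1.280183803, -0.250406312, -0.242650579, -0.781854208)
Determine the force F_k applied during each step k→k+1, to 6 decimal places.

step 0→1:
  ẍ = (ẋ'−ẋ)/dt = (-0.262457384−-0.292369757)/0.029218 = 1.023765
  θ̈ = (θ̇'−θ̇)/dt = (-0.451632821−-0.239802689)/0.029218 = -7.249987
  sinθ=-0.209869, cosθ=0.977729
  F = (M+m)·ẍ + m·l·cosθ·θ̈ − m·l·sinθ·θ̇² = 1.851996 + -0.733808 − -0.001249 = 1.119438
step 1→2:
  ẍ = (ẋ'−ẋ)/dt = (-0.358475310−-0.262457384)/0.029218 = -3.286259
  θ̈ = (θ̇'−θ̇)/dt = (-0.376712401−-0.451632821)/0.029218 = 2.564187
  sinθ=-0.216715, cosθ=0.976235
  F = (M+m)·ẍ + m·l·cosθ·θ̈ − m·l·sinθ·θ̇² = -5.944860 + 0.259138 − -0.004576 = -5.681146
step 2→3:
  ẍ = (ẋ'−ẋ)/dt = (-0.250406312−-0.358475310)/0.029218 = 3.698713
  θ̈ = (θ̇'−θ̇)/dt = (-0.781854208−-0.376712401)/0.029218 = -13.866172
  sinθ=-0.229578, cosθ=0.973290
  F = (M+m)·ẍ + m·l·cosθ·θ̈ − m·l·sinθ·θ̇² = 6.690990 + -1.397093 − -0.003373 = 5.297270

F_0 = 1.119438 N
F_1 = -5.681146 N
F_2 = 5.297270 N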